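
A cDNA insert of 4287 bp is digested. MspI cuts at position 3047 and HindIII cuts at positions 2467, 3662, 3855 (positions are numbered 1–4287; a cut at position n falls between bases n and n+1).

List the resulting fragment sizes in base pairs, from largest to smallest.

Combined cut positions (sorted): 2467, 3047, 3662, 3855.
Linear molecule, 4 cuts → 5 fragments:
  2467 − 0 = 2467 bp
  3047 − 2467 = 580 bp
  3662 − 3047 = 615 bp
  3855 − 3662 = 193 bp
  4287 − 3855 = 432 bp
Sorted largest to smallest: 2467, 615, 580, 432, 193 bp.

2467, 615, 580, 432, 193 bp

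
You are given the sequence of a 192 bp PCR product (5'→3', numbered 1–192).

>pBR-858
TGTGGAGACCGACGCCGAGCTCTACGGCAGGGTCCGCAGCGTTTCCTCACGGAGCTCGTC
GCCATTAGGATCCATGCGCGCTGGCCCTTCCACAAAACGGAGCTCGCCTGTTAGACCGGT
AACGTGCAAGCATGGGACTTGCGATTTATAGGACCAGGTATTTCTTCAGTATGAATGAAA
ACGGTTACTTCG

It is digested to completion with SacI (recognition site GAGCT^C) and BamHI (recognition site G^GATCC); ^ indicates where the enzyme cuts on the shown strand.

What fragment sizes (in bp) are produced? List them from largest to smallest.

SacI sites (GAGCTC) start at positions 17, 52, 100.
SacI cuts after base 5 of each site (before the last base), so after positions 21, 56, 104.
The BamHI site (GGATCC) starts at position 68.
BamHI cuts after the first base of each site, so after position 68.
Combined cut positions: 21, 56, 68, 104.
Linear molecule, 4 cuts → 5 fragments:
  1–21 → 21 bp
  22–56 → 35 bp
  57–68 → 12 bp
  69–104 → 36 bp
  105–192 → 88 bp
Sorted largest to smallest: 88, 36, 35, 21, 12 bp.

88, 36, 35, 21, 12 bp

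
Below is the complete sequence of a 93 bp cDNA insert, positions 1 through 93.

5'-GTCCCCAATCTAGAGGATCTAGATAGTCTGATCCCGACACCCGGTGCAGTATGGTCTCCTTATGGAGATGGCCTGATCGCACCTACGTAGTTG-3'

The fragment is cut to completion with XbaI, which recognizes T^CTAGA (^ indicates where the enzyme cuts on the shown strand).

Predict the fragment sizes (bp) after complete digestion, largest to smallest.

XbaI sites (TCTAGA) start at positions 9, 18.
XbaI cuts after the first base of each site, so after positions 9, 18.
Linear molecule, 2 cuts → 3 fragments:
  1–9 → 9 bp
  10–18 → 9 bp
  19–93 → 75 bp
Sorted largest to smallest: 75, 9, 9 bp.

75, 9, 9 bp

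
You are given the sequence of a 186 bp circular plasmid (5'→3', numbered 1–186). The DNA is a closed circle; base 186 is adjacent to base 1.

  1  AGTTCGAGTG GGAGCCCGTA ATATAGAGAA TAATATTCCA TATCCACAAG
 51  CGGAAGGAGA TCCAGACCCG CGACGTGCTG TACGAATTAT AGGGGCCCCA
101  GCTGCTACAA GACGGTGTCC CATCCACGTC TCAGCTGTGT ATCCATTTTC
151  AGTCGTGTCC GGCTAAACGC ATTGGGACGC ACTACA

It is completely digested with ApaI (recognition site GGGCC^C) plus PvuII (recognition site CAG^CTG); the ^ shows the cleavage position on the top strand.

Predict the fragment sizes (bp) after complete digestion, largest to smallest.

149, 33, 4 bp

The ApaI site (GGGCCC) starts at position 93.
ApaI cuts after base 5 of each site (before the last base), so after position 97.
PvuII sites (CAGCTG) start at positions 99, 132.
PvuII cuts after base 3 of each site, so after positions 101, 134.
Combined cut positions: 97, 101, 134.
Circular molecule, 3 cuts → 3 fragments:
  98–101 → 4 bp
  102–134 → 33 bp
  135–186 then 1–97 → 52 + 97 = 149 bp
Sorted largest to smallest: 149, 33, 4 bp.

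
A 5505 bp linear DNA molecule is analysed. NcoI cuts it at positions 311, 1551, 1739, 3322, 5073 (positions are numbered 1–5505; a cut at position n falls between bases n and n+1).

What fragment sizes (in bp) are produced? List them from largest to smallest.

1751, 1583, 1240, 432, 311, 188 bp

Linear molecule, 5 cuts → 6 fragments:
  311 − 0 = 311 bp
  1551 − 311 = 1240 bp
  1739 − 1551 = 188 bp
  3322 − 1739 = 1583 bp
  5073 − 3322 = 1751 bp
  5505 − 5073 = 432 bp
Sorted largest to smallest: 1751, 1583, 1240, 432, 311, 188 bp.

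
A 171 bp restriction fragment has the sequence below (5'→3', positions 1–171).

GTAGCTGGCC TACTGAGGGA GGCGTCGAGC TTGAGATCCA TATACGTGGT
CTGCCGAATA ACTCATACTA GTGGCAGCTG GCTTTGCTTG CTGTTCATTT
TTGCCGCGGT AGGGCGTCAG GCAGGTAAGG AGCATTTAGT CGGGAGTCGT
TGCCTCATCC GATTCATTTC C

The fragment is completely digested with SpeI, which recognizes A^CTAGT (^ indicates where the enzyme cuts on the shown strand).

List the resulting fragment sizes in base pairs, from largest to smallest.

104, 67 bp

The SpeI site (ACTAGT) starts at position 67.
SpeI cuts after the first base of each site, so after position 67.
Linear molecule, 1 cut → 2 fragments:
  1–67 → 67 bp
  68–171 → 104 bp
Sorted largest to smallest: 104, 67 bp.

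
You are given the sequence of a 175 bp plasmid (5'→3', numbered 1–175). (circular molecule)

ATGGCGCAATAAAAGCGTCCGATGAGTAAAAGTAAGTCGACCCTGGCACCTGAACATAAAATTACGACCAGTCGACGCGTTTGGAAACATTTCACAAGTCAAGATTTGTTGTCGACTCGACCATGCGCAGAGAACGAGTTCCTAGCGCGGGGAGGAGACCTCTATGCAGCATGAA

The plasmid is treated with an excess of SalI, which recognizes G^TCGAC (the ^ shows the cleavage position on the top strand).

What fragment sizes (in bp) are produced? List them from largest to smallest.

100, 40, 35 bp

SalI sites (GTCGAC) start at positions 36, 71, 111.
SalI cuts after the first base of each site, so after positions 36, 71, 111.
Circular molecule, 3 cuts → 3 fragments:
  37–71 → 35 bp
  72–111 → 40 bp
  112–175 then 1–36 → 64 + 36 = 100 bp
Sorted largest to smallest: 100, 40, 35 bp.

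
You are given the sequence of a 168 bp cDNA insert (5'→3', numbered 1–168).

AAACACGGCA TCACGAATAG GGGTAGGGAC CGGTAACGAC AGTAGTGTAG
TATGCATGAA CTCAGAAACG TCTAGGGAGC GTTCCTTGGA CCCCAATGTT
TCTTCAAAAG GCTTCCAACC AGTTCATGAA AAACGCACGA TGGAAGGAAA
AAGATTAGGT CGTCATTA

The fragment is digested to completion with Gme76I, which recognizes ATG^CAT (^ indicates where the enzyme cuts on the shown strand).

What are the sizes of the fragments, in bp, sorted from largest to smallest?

114, 54 bp

The Gme76I site (ATGCAT) starts at position 52.
Gme76I cuts after base 3 of each site, so after position 54.
Linear molecule, 1 cut → 2 fragments:
  1–54 → 54 bp
  55–168 → 114 bp
Sorted largest to smallest: 114, 54 bp.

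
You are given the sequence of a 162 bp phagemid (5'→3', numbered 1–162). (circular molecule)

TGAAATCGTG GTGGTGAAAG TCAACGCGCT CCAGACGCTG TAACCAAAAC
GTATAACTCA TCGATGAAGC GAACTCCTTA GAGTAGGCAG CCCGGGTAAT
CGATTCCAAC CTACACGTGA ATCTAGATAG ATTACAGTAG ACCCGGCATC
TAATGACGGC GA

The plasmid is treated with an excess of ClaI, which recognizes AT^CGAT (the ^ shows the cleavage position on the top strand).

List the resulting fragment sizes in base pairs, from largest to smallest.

ClaI sites (ATCGAT) start at positions 60, 99.
ClaI cuts after base 2 of each site, so after positions 61, 100.
Circular molecule, 2 cuts → 2 fragments:
  62–100 → 39 bp
  101–162 then 1–61 → 62 + 61 = 123 bp
Sorted largest to smallest: 123, 39 bp.

123, 39 bp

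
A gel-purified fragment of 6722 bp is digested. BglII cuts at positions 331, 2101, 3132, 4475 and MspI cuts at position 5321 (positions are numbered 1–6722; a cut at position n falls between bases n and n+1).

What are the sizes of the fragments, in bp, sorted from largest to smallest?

Combined cut positions (sorted): 331, 2101, 3132, 4475, 5321.
Linear molecule, 5 cuts → 6 fragments:
  331 − 0 = 331 bp
  2101 − 331 = 1770 bp
  3132 − 2101 = 1031 bp
  4475 − 3132 = 1343 bp
  5321 − 4475 = 846 bp
  6722 − 5321 = 1401 bp
Sorted largest to smallest: 1770, 1401, 1343, 1031, 846, 331 bp.

1770, 1401, 1343, 1031, 846, 331 bp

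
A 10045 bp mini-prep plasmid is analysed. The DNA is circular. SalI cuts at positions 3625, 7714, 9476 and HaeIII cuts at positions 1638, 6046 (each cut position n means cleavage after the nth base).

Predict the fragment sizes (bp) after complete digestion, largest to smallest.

2421, 2207, 1987, 1762, 1668 bp

Combined cut positions (sorted): 1638, 3625, 6046, 7714, 9476.
Circular molecule, 5 cuts → 5 fragments:
  3625 − 1638 = 1987 bp
  6046 − 3625 = 2421 bp
  7714 − 6046 = 1668 bp
  9476 − 7714 = 1762 bp
  wrap: 10045 − 9476 + 1638 = 2207 bp
Sorted largest to smallest: 2421, 2207, 1987, 1762, 1668 bp.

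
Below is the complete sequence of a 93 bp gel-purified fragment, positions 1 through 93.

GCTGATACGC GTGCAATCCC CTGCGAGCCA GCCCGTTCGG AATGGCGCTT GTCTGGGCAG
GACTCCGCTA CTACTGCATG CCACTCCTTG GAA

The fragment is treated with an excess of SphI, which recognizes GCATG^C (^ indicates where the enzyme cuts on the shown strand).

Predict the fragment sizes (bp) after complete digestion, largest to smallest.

80, 13 bp

The SphI site (GCATGC) starts at position 76.
SphI cuts after base 5 of each site (before the last base), so after position 80.
Linear molecule, 1 cut → 2 fragments:
  1–80 → 80 bp
  81–93 → 13 bp
Sorted largest to smallest: 80, 13 bp.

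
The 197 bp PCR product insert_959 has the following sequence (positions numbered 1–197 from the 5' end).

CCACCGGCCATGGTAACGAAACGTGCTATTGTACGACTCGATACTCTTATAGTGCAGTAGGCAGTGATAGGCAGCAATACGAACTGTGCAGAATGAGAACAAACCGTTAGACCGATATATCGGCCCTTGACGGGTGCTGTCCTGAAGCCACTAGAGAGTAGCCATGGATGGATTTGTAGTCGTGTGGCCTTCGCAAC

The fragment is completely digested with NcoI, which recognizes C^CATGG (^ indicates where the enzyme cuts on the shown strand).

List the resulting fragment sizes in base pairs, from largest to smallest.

NcoI sites (CCATGG) start at positions 8, 162.
NcoI cuts after the first base of each site, so after positions 8, 162.
Linear molecule, 2 cuts → 3 fragments:
  1–8 → 8 bp
  9–162 → 154 bp
  163–197 → 35 bp
Sorted largest to smallest: 154, 35, 8 bp.

154, 35, 8 bp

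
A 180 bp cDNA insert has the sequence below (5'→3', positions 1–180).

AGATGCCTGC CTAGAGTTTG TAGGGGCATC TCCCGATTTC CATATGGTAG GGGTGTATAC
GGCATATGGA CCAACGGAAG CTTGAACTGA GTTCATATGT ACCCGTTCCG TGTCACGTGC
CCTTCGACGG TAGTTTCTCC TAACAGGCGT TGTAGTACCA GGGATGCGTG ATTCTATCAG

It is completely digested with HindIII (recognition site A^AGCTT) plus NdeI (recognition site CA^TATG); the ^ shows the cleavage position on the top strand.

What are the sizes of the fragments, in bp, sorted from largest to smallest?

85, 42, 22, 17, 14 bp

The HindIII site (AAGCTT) starts at position 78.
HindIII cuts after the first base of each site, so after position 78.
NdeI sites (CATATG) start at positions 41, 63, 94.
NdeI cuts after base 2 of each site, so after positions 42, 64, 95.
Combined cut positions: 42, 64, 78, 95.
Linear molecule, 4 cuts → 5 fragments:
  1–42 → 42 bp
  43–64 → 22 bp
  65–78 → 14 bp
  79–95 → 17 bp
  96–180 → 85 bp
Sorted largest to smallest: 85, 42, 22, 17, 14 bp.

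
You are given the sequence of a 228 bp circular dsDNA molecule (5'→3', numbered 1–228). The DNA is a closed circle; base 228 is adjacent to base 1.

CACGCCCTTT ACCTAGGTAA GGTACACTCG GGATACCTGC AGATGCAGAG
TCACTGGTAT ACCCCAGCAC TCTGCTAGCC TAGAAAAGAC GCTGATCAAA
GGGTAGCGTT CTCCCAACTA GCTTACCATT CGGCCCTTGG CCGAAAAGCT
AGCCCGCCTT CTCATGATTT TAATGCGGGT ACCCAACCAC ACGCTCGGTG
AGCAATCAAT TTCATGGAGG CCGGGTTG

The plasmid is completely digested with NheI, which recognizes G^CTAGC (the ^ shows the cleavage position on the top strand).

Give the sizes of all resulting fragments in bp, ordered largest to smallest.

154, 74 bp

NheI sites (GCTAGC) start at positions 74, 148.
NheI cuts after the first base of each site, so after positions 74, 148.
Circular molecule, 2 cuts → 2 fragments:
  75–148 → 74 bp
  149–228 then 1–74 → 80 + 74 = 154 bp
Sorted largest to smallest: 154, 74 bp.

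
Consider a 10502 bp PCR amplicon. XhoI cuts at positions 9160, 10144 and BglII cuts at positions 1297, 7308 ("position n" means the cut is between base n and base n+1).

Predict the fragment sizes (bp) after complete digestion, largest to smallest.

6011, 1852, 1297, 984, 358 bp

Combined cut positions (sorted): 1297, 7308, 9160, 10144.
Linear molecule, 4 cuts → 5 fragments:
  1297 − 0 = 1297 bp
  7308 − 1297 = 6011 bp
  9160 − 7308 = 1852 bp
  10144 − 9160 = 984 bp
  10502 − 10144 = 358 bp
Sorted largest to smallest: 6011, 1852, 1297, 984, 358 bp.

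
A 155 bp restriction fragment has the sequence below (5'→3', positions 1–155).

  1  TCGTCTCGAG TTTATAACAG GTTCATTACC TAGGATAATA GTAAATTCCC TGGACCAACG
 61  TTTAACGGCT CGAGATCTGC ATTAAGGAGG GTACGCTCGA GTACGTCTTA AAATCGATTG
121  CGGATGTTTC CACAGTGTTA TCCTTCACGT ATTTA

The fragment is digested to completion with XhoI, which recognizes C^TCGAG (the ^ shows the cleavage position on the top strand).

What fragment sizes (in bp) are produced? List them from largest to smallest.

64, 59, 27, 5 bp

XhoI sites (CTCGAG) start at positions 5, 69, 96.
XhoI cuts after the first base of each site, so after positions 5, 69, 96.
Linear molecule, 3 cuts → 4 fragments:
  1–5 → 5 bp
  6–69 → 64 bp
  70–96 → 27 bp
  97–155 → 59 bp
Sorted largest to smallest: 64, 59, 27, 5 bp.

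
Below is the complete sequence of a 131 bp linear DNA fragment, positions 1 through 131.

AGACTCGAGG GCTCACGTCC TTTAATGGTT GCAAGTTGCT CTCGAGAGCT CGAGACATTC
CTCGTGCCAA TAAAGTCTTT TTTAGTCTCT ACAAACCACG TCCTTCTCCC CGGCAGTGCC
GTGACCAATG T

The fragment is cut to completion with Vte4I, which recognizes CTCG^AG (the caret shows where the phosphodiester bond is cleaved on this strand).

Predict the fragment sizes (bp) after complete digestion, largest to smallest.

79, 37, 8, 7 bp

Vte4I sites (CTCGAG) start at positions 4, 41, 49.
Vte4I cuts after base 4 of each site, so after positions 7, 44, 52.
Linear molecule, 3 cuts → 4 fragments:
  1–7 → 7 bp
  8–44 → 37 bp
  45–52 → 8 bp
  53–131 → 79 bp
Sorted largest to smallest: 79, 37, 8, 7 bp.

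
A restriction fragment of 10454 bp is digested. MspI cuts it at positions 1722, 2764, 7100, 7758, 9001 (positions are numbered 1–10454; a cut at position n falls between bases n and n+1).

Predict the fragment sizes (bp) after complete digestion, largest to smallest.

Linear molecule, 5 cuts → 6 fragments:
  1722 − 0 = 1722 bp
  2764 − 1722 = 1042 bp
  7100 − 2764 = 4336 bp
  7758 − 7100 = 658 bp
  9001 − 7758 = 1243 bp
  10454 − 9001 = 1453 bp
Sorted largest to smallest: 4336, 1722, 1453, 1243, 1042, 658 bp.

4336, 1722, 1453, 1243, 1042, 658 bp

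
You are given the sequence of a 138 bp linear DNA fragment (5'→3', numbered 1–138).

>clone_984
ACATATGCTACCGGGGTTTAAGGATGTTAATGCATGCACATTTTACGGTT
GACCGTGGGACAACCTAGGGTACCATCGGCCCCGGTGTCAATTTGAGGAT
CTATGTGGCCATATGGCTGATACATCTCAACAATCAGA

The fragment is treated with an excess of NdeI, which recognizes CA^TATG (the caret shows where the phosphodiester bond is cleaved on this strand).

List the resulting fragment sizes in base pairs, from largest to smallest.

108, 27, 3 bp

NdeI sites (CATATG) start at positions 2, 110.
NdeI cuts after base 2 of each site, so after positions 3, 111.
Linear molecule, 2 cuts → 3 fragments:
  1–3 → 3 bp
  4–111 → 108 bp
  112–138 → 27 bp
Sorted largest to smallest: 108, 27, 3 bp.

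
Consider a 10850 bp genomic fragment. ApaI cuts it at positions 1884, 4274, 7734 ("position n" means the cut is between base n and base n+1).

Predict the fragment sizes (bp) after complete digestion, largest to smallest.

3460, 3116, 2390, 1884 bp

Linear molecule, 3 cuts → 4 fragments:
  1884 − 0 = 1884 bp
  4274 − 1884 = 2390 bp
  7734 − 4274 = 3460 bp
  10850 − 7734 = 3116 bp
Sorted largest to smallest: 3460, 3116, 2390, 1884 bp.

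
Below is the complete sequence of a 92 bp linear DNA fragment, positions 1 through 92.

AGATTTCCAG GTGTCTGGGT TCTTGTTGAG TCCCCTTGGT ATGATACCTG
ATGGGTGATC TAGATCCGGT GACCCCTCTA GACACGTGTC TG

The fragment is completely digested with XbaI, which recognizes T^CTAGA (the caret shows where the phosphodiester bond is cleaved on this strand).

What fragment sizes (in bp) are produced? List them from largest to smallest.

XbaI sites (TCTAGA) start at positions 59, 77.
XbaI cuts after the first base of each site, so after positions 59, 77.
Linear molecule, 2 cuts → 3 fragments:
  1–59 → 59 bp
  60–77 → 18 bp
  78–92 → 15 bp
Sorted largest to smallest: 59, 18, 15 bp.

59, 18, 15 bp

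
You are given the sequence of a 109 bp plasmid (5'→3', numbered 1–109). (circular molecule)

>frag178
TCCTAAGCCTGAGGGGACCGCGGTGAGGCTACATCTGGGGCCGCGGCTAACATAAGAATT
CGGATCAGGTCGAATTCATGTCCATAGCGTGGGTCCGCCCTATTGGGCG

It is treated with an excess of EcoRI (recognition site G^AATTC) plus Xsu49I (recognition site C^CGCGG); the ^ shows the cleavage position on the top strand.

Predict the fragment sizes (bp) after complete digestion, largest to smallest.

55, 23, 16, 15 bp

EcoRI sites (GAATTC) start at positions 56, 72.
EcoRI cuts after the first base of each site, so after positions 56, 72.
Xsu49I sites (CCGCGG) start at positions 18, 41.
Xsu49I cuts after the first base of each site, so after positions 18, 41.
Combined cut positions: 18, 41, 56, 72.
Circular molecule, 4 cuts → 4 fragments:
  19–41 → 23 bp
  42–56 → 15 bp
  57–72 → 16 bp
  73–109 then 1–18 → 37 + 18 = 55 bp
Sorted largest to smallest: 55, 23, 16, 15 bp.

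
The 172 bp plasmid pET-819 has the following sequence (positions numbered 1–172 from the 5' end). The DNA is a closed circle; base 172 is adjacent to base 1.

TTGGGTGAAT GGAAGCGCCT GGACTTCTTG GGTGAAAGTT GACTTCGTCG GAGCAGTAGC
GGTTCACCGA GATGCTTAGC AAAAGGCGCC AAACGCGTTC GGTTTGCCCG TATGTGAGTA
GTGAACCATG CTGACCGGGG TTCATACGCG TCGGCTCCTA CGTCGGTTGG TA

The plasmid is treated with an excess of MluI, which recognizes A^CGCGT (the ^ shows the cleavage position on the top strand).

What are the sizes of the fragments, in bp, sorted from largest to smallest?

119, 53 bp

MluI sites (ACGCGT) start at positions 93, 146.
MluI cuts after the first base of each site, so after positions 93, 146.
Circular molecule, 2 cuts → 2 fragments:
  94–146 → 53 bp
  147–172 then 1–93 → 26 + 93 = 119 bp
Sorted largest to smallest: 119, 53 bp.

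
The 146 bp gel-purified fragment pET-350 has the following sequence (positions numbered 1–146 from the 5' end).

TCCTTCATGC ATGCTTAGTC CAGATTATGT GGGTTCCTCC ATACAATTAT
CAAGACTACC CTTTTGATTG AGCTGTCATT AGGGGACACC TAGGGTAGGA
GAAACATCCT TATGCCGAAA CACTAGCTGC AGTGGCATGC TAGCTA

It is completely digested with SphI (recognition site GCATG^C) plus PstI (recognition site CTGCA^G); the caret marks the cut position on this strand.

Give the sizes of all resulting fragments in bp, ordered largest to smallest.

SphI sites (GCATGC) start at positions 9, 135.
SphI cuts after base 5 of each site (before the last base), so after positions 13, 139.
The PstI site (CTGCAG) starts at position 127.
PstI cuts after base 5 of each site (before the last base), so after position 131.
Combined cut positions: 13, 131, 139.
Linear molecule, 3 cuts → 4 fragments:
  1–13 → 13 bp
  14–131 → 118 bp
  132–139 → 8 bp
  140–146 → 7 bp
Sorted largest to smallest: 118, 13, 8, 7 bp.

118, 13, 8, 7 bp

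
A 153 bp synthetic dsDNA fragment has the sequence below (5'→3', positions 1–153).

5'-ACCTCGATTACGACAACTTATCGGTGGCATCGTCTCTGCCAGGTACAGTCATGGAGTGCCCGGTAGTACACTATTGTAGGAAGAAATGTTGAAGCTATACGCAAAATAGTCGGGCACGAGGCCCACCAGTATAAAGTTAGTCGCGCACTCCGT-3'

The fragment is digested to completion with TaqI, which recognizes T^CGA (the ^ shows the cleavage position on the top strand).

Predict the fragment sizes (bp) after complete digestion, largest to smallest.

149, 4 bp

The TaqI site (TCGA) starts at position 4.
TaqI cuts after the first base of each site, so after position 4.
Linear molecule, 1 cut → 2 fragments:
  1–4 → 4 bp
  5–153 → 149 bp
Sorted largest to smallest: 149, 4 bp.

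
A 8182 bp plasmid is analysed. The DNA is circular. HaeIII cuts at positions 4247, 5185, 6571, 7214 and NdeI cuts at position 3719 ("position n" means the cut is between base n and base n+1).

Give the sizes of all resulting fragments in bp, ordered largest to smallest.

4687, 1386, 938, 643, 528 bp

Combined cut positions (sorted): 3719, 4247, 5185, 6571, 7214.
Circular molecule, 5 cuts → 5 fragments:
  4247 − 3719 = 528 bp
  5185 − 4247 = 938 bp
  6571 − 5185 = 1386 bp
  7214 − 6571 = 643 bp
  wrap: 8182 − 7214 + 3719 = 4687 bp
Sorted largest to smallest: 4687, 1386, 938, 643, 528 bp.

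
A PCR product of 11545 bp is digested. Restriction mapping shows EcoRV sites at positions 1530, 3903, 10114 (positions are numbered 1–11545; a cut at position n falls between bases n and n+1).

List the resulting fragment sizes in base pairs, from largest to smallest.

6211, 2373, 1530, 1431 bp

Linear molecule, 3 cuts → 4 fragments:
  1530 − 0 = 1530 bp
  3903 − 1530 = 2373 bp
  10114 − 3903 = 6211 bp
  11545 − 10114 = 1431 bp
Sorted largest to smallest: 6211, 2373, 1530, 1431 bp.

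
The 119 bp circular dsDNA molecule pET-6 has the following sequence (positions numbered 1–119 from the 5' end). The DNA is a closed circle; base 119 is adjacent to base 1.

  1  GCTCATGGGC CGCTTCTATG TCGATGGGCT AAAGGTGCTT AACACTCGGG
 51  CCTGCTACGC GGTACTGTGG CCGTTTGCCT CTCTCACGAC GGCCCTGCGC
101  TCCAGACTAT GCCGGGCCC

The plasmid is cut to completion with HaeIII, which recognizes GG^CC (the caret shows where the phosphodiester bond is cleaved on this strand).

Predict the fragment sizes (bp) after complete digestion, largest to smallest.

41, 24, 22, 20, 12 bp

HaeIII sites (GGCC) start at positions 8, 49, 69, 91, 115.
HaeIII cuts after base 2 of each site, so after positions 9, 50, 70, 92, 116.
Circular molecule, 5 cuts → 5 fragments:
  10–50 → 41 bp
  51–70 → 20 bp
  71–92 → 22 bp
  93–116 → 24 bp
  117–119 then 1–9 → 3 + 9 = 12 bp
Sorted largest to smallest: 41, 24, 22, 20, 12 bp.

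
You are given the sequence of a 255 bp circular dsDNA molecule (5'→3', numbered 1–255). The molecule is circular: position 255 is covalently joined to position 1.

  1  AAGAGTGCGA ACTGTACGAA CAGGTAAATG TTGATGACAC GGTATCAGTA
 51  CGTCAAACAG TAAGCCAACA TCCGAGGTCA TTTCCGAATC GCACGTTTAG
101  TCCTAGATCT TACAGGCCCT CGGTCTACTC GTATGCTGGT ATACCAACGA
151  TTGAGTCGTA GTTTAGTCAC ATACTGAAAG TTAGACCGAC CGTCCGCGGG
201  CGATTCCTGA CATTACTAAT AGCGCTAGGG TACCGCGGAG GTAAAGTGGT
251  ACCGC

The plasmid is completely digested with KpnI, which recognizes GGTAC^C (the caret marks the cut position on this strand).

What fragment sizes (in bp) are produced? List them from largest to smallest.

KpnI sites (GGTACC) start at positions 229, 248.
KpnI cuts after base 5 of each site (before the last base), so after positions 233, 252.
Circular molecule, 2 cuts → 2 fragments:
  234–252 → 19 bp
  253–255 then 1–233 → 3 + 233 = 236 bp
Sorted largest to smallest: 236, 19 bp.

236, 19 bp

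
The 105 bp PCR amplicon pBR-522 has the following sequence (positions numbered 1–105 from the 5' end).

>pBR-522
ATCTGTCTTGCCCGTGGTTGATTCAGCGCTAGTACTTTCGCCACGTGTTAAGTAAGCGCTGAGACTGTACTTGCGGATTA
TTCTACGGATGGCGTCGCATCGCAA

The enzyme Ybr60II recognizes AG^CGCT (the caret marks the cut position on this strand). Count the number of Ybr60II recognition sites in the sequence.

AGCGCT occurs starting at positions 25, 55.
Ybr60II cuts at 2 sites.

2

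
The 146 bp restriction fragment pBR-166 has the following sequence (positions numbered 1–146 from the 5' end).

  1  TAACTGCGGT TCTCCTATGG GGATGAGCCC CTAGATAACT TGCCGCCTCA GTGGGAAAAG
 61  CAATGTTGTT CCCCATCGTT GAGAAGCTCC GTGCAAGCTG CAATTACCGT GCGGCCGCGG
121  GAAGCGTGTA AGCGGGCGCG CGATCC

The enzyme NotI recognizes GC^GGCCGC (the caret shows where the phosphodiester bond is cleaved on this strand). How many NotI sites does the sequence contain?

GCGGCCGC occurs starting at position 111.
NotI cuts at 1 site.

1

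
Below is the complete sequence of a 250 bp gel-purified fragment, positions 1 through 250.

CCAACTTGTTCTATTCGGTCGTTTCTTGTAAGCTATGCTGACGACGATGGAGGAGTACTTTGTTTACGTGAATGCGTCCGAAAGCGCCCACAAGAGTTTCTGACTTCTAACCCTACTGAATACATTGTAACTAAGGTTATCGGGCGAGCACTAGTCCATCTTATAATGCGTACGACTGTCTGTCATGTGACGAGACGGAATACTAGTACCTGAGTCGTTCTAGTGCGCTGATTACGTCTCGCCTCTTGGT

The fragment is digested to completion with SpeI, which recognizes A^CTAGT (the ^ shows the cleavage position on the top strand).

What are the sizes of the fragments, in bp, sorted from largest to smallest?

150, 52, 48 bp

SpeI sites (ACTAGT) start at positions 150, 202.
SpeI cuts after the first base of each site, so after positions 150, 202.
Linear molecule, 2 cuts → 3 fragments:
  1–150 → 150 bp
  151–202 → 52 bp
  203–250 → 48 bp
Sorted largest to smallest: 150, 52, 48 bp.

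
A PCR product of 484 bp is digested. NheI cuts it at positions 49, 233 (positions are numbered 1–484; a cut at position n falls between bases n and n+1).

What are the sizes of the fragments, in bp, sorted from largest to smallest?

251, 184, 49 bp

Linear molecule, 2 cuts → 3 fragments:
  49 − 0 = 49 bp
  233 − 49 = 184 bp
  484 − 233 = 251 bp
Sorted largest to smallest: 251, 184, 49 bp.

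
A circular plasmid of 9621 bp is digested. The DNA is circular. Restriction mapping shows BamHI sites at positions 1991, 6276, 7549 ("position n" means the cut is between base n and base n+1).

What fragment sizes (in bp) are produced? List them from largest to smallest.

Circular molecule, 3 cuts → 3 fragments:
  6276 − 1991 = 4285 bp
  7549 − 6276 = 1273 bp
  wrap: 9621 − 7549 + 1991 = 4063 bp
Sorted largest to smallest: 4285, 4063, 1273 bp.

4285, 4063, 1273 bp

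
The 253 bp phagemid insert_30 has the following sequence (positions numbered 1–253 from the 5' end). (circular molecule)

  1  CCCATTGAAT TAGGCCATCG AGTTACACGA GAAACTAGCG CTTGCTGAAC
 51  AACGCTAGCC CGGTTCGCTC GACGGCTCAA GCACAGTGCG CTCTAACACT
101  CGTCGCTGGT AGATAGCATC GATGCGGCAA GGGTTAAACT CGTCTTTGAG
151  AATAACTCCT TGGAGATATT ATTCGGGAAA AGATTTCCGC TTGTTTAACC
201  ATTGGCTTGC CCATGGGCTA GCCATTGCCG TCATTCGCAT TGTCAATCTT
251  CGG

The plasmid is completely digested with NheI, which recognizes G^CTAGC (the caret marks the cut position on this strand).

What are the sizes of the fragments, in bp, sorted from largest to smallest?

NheI sites (GCTAGC) start at positions 54, 217.
NheI cuts after the first base of each site, so after positions 54, 217.
Circular molecule, 2 cuts → 2 fragments:
  55–217 → 163 bp
  218–253 then 1–54 → 36 + 54 = 90 bp
Sorted largest to smallest: 163, 90 bp.

163, 90 bp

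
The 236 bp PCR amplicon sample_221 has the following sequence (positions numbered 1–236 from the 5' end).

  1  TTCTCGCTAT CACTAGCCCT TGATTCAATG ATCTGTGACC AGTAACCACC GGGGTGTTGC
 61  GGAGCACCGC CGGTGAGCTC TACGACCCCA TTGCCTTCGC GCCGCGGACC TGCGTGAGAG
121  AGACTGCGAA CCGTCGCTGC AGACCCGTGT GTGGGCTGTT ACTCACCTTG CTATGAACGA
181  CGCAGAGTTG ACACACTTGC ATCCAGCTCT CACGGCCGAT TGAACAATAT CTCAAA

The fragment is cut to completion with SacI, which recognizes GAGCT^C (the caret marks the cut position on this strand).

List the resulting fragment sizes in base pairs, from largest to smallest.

The SacI site (GAGCTC) starts at position 75.
SacI cuts after base 5 of each site (before the last base), so after position 79.
Linear molecule, 1 cut → 2 fragments:
  1–79 → 79 bp
  80–236 → 157 bp
Sorted largest to smallest: 157, 79 bp.

157, 79 bp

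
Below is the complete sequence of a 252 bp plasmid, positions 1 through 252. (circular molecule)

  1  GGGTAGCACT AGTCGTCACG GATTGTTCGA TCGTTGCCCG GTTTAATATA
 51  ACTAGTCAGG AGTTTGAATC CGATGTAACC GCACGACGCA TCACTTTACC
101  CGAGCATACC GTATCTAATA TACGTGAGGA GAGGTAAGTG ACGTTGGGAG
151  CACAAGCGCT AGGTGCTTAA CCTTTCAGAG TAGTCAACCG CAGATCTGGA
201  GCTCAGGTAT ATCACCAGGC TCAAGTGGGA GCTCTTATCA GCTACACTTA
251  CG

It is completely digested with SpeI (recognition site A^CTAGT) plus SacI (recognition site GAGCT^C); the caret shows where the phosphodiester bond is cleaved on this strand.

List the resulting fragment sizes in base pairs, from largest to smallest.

SpeI sites (ACTAGT) start at positions 8, 51.
SpeI cuts after the first base of each site, so after positions 8, 51.
SacI sites (GAGCTC) start at positions 199, 229.
SacI cuts after base 5 of each site (before the last base), so after positions 203, 233.
Combined cut positions: 8, 51, 203, 233.
Circular molecule, 4 cuts → 4 fragments:
  9–51 → 43 bp
  52–203 → 152 bp
  204–233 → 30 bp
  234–252 then 1–8 → 19 + 8 = 27 bp
Sorted largest to smallest: 152, 43, 30, 27 bp.

152, 43, 30, 27 bp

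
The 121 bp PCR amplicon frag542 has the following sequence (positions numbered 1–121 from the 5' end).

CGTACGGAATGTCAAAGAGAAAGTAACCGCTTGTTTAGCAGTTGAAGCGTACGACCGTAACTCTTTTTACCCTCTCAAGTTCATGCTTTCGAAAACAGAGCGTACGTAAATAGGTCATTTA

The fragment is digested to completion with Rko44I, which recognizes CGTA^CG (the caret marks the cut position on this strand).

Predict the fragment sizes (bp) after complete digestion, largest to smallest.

Rko44I sites (CGTACG) start at positions 1, 48, 101.
Rko44I cuts after base 4 of each site, so after positions 4, 51, 104.
Linear molecule, 3 cuts → 4 fragments:
  1–4 → 4 bp
  5–51 → 47 bp
  52–104 → 53 bp
  105–121 → 17 bp
Sorted largest to smallest: 53, 47, 17, 4 bp.

53, 47, 17, 4 bp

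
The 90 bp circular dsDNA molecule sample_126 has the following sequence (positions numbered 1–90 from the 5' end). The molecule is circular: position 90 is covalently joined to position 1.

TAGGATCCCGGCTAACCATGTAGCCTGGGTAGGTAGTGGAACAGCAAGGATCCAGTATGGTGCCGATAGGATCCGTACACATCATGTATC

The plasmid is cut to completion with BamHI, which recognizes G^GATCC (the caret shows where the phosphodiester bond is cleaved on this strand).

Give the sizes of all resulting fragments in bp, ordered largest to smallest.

45, 24, 21 bp

BamHI sites (GGATCC) start at positions 3, 48, 69.
BamHI cuts after the first base of each site, so after positions 3, 48, 69.
Circular molecule, 3 cuts → 3 fragments:
  4–48 → 45 bp
  49–69 → 21 bp
  70–90 then 1–3 → 21 + 3 = 24 bp
Sorted largest to smallest: 45, 24, 21 bp.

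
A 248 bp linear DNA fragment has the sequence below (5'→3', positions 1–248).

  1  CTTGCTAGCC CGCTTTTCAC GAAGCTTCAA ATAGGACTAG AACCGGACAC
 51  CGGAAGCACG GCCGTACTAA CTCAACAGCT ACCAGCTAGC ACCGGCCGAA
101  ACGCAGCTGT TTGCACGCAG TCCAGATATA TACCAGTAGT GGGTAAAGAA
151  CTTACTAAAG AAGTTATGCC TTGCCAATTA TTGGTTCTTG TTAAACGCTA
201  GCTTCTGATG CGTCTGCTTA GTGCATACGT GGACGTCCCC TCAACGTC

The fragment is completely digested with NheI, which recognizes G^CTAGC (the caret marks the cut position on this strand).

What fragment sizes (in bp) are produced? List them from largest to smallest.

NheI sites (GCTAGC) start at positions 4, 85, 197.
NheI cuts after the first base of each site, so after positions 4, 85, 197.
Linear molecule, 3 cuts → 4 fragments:
  1–4 → 4 bp
  5–85 → 81 bp
  86–197 → 112 bp
  198–248 → 51 bp
Sorted largest to smallest: 112, 81, 51, 4 bp.

112, 81, 51, 4 bp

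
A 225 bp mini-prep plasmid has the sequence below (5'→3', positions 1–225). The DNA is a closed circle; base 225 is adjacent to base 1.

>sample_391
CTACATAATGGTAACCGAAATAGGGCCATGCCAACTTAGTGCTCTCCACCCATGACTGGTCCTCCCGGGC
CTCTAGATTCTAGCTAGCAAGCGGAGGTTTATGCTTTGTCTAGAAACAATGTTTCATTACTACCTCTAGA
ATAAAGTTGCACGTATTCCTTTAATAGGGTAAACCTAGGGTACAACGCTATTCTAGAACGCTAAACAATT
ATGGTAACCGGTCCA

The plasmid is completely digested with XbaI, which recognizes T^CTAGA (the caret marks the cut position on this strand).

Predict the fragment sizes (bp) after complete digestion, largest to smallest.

XbaI sites (TCTAGA) start at positions 72, 109, 135, 192.
XbaI cuts after the first base of each site, so after positions 72, 109, 135, 192.
Circular molecule, 4 cuts → 4 fragments:
  73–109 → 37 bp
  110–135 → 26 bp
  136–192 → 57 bp
  193–225 then 1–72 → 33 + 72 = 105 bp
Sorted largest to smallest: 105, 57, 37, 26 bp.

105, 57, 37, 26 bp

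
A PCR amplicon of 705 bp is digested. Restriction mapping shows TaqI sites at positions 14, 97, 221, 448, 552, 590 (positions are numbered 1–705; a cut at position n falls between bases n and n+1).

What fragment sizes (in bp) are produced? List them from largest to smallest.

Linear molecule, 6 cuts → 7 fragments:
  14 − 0 = 14 bp
  97 − 14 = 83 bp
  221 − 97 = 124 bp
  448 − 221 = 227 bp
  552 − 448 = 104 bp
  590 − 552 = 38 bp
  705 − 590 = 115 bp
Sorted largest to smallest: 227, 124, 115, 104, 83, 38, 14 bp.

227, 124, 115, 104, 83, 38, 14 bp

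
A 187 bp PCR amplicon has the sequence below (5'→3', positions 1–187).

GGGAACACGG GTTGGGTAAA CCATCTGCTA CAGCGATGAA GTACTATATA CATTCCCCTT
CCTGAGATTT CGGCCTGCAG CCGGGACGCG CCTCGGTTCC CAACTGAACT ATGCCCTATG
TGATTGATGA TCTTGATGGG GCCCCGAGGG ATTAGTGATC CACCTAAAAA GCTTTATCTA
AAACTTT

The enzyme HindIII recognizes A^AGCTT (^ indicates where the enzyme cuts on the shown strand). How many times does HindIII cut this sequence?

AAGCTT occurs starting at position 169.
HindIII cuts at 1 site.

1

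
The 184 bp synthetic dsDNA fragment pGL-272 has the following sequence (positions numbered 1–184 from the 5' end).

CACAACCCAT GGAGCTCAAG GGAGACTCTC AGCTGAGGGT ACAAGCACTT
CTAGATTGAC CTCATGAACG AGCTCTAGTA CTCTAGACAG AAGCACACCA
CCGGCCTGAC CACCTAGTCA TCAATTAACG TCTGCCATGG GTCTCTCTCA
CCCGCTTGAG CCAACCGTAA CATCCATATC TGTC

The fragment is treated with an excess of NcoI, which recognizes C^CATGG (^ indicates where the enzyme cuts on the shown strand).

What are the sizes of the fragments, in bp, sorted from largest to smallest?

128, 49, 7 bp

NcoI sites (CCATGG) start at positions 7, 135.
NcoI cuts after the first base of each site, so after positions 7, 135.
Linear molecule, 2 cuts → 3 fragments:
  1–7 → 7 bp
  8–135 → 128 bp
  136–184 → 49 bp
Sorted largest to smallest: 128, 49, 7 bp.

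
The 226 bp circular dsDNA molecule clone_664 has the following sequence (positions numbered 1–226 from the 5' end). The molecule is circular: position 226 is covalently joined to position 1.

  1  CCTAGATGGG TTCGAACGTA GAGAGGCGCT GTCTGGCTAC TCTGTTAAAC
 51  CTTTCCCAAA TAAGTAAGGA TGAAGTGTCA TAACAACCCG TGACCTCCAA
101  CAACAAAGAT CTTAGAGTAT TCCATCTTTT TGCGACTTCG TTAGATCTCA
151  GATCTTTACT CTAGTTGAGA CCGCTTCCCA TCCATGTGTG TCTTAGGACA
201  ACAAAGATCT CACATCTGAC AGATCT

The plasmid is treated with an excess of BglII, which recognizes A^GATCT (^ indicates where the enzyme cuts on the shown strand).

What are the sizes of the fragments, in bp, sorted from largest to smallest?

BglII sites (AGATCT) start at positions 107, 143, 150, 205, 221.
BglII cuts after the first base of each site, so after positions 107, 143, 150, 205, 221.
Circular molecule, 5 cuts → 5 fragments:
  108–143 → 36 bp
  144–150 → 7 bp
  151–205 → 55 bp
  206–221 → 16 bp
  222–226 then 1–107 → 5 + 107 = 112 bp
Sorted largest to smallest: 112, 55, 36, 16, 7 bp.

112, 55, 36, 16, 7 bp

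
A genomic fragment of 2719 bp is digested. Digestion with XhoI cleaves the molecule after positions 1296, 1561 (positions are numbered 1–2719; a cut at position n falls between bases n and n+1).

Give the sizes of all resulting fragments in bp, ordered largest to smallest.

1296, 1158, 265 bp

Linear molecule, 2 cuts → 3 fragments:
  1296 − 0 = 1296 bp
  1561 − 1296 = 265 bp
  2719 − 1561 = 1158 bp
Sorted largest to smallest: 1296, 1158, 265 bp.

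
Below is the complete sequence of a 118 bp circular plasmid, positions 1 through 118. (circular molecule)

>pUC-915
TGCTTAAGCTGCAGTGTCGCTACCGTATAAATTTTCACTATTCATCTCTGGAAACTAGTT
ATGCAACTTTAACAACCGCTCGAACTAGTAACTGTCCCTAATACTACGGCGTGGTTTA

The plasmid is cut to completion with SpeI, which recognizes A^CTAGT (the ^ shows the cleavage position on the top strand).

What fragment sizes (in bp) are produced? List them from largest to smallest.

88, 30 bp

SpeI sites (ACTAGT) start at positions 54, 84.
SpeI cuts after the first base of each site, so after positions 54, 84.
Circular molecule, 2 cuts → 2 fragments:
  55–84 → 30 bp
  85–118 then 1–54 → 34 + 54 = 88 bp
Sorted largest to smallest: 88, 30 bp.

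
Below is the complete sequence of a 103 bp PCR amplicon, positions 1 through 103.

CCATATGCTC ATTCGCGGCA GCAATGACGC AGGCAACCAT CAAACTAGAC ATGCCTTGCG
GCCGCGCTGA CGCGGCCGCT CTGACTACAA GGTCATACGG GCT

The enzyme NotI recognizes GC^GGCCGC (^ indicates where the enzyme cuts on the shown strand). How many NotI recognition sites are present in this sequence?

2

GCGGCCGC occurs starting at positions 58, 72.
NotI cuts at 2 sites.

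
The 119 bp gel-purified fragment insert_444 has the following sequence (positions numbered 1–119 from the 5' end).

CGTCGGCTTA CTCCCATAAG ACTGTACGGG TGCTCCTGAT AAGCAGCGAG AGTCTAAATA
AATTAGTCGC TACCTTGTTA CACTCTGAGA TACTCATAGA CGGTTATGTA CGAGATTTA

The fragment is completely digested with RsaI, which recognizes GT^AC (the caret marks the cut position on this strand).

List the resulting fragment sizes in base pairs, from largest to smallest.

RsaI sites (GTAC) start at positions 24, 108.
RsaI cuts after base 2 of each site, so after positions 25, 109.
Linear molecule, 2 cuts → 3 fragments:
  1–25 → 25 bp
  26–109 → 84 bp
  110–119 → 10 bp
Sorted largest to smallest: 84, 25, 10 bp.

84, 25, 10 bp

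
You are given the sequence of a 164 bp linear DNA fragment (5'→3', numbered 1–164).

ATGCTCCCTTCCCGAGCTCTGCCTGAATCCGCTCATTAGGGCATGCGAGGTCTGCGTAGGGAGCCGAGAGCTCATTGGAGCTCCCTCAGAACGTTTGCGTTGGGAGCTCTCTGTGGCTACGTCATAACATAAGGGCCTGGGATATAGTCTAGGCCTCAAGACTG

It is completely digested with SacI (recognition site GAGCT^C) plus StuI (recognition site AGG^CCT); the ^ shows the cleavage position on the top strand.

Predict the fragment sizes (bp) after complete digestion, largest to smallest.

SacI sites (GAGCTC) start at positions 14, 68, 78, 104.
SacI cuts after base 5 of each site (before the last base), so after positions 18, 72, 82, 108.
The StuI site (AGGCCT) starts at position 151.
StuI cuts after base 3 of each site, so after position 153.
Combined cut positions: 18, 72, 82, 108, 153.
Linear molecule, 5 cuts → 6 fragments:
  1–18 → 18 bp
  19–72 → 54 bp
  73–82 → 10 bp
  83–108 → 26 bp
  109–153 → 45 bp
  154–164 → 11 bp
Sorted largest to smallest: 54, 45, 26, 18, 11, 10 bp.

54, 45, 26, 18, 11, 10 bp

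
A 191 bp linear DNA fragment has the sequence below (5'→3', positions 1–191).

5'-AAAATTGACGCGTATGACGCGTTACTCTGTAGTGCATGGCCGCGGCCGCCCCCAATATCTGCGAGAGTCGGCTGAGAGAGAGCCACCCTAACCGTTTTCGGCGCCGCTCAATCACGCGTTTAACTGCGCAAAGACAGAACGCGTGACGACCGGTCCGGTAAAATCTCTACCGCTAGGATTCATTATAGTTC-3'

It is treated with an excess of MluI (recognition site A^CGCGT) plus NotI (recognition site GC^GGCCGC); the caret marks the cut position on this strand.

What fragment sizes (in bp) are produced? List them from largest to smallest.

71, 52, 26, 25, 9, 8 bp

MluI sites (ACGCGT) start at positions 8, 17, 114, 139.
MluI cuts after the first base of each site, so after positions 8, 17, 114, 139.
The NotI site (GCGGCCGC) starts at position 42.
NotI cuts after base 2 of each site, so after position 43.
Combined cut positions: 8, 17, 43, 114, 139.
Linear molecule, 5 cuts → 6 fragments:
  1–8 → 8 bp
  9–17 → 9 bp
  18–43 → 26 bp
  44–114 → 71 bp
  115–139 → 25 bp
  140–191 → 52 bp
Sorted largest to smallest: 71, 52, 26, 25, 9, 8 bp.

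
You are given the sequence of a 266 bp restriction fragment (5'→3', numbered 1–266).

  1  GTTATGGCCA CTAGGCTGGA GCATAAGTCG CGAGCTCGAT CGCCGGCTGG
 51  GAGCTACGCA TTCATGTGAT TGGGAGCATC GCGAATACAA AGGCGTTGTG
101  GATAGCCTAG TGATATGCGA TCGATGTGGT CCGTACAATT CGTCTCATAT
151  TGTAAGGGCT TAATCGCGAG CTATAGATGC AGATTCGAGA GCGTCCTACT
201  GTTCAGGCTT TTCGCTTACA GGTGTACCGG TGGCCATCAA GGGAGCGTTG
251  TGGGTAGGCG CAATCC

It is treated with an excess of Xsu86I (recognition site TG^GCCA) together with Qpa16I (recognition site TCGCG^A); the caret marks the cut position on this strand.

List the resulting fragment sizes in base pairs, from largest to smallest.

85, 64, 51, 34, 26, 6 bp

Xsu86I sites (TGGCCA) start at positions 5, 231.
Xsu86I cuts after base 2 of each site, so after positions 6, 232.
Qpa16I sites (TCGCGA) start at positions 28, 79, 164.
Qpa16I cuts after base 5 of each site (before the last base), so after positions 32, 83, 168.
Combined cut positions: 6, 32, 83, 168, 232.
Linear molecule, 5 cuts → 6 fragments:
  1–6 → 6 bp
  7–32 → 26 bp
  33–83 → 51 bp
  84–168 → 85 bp
  169–232 → 64 bp
  233–266 → 34 bp
Sorted largest to smallest: 85, 64, 51, 34, 26, 6 bp.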